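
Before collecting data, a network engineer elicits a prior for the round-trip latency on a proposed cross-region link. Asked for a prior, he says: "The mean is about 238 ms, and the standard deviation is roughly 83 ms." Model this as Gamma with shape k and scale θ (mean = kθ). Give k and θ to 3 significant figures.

For Gamma(k, scale θ): mean = kθ, variance = kθ², so CV = 1/√k.
CV = SD/mean = 83/238 = 0.3487, hence k = 1/CV² = 8.22.
Then θ = mean/k = 238/8.22 = 28.9.

k ≈ 8.22, θ ≈ 28.9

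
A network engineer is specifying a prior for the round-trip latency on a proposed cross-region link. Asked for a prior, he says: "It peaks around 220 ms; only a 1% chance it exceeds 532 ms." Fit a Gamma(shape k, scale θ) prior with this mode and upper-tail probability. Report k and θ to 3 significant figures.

Gamma(k,θ) with k>1 has mode (k−1)θ, so θ = 220/(k−1).
Need P(X < 532) = 0.99 with θ tied to k this way. Start at k = 2, θ = 220: P(X<532) ≈ 0.695.
Too low — raise k to concentrate. Iterating converges to k ≈ 7.06.
Then θ = 220/(7.06−1) ≈ 36.3.

k ≈ 7.06, θ ≈ 36.3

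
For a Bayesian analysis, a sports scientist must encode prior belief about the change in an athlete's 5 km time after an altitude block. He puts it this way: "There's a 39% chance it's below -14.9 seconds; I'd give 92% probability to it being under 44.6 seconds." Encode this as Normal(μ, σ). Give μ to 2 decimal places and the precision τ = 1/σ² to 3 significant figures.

The p-quantile of Normal(μ,σ) is μ + z_p·σ, with z_{0.39} = -0.2793 and z_{0.92} = 1.405.
Eliminate σ: μ = (z₂·x₁ − z₁·x₂)/(z₂ − z₁) = (1.405·-14.9 − (-0.2793)·44.6)/1.684 = -5.03.
Then σ = (x₂ − x₁)/(z₂ − z₁) = (44.6 − -14.9)/1.684 = 35.32.
Precision τ = 1/σ² = 1/35.32² = 0.000801.

μ = -5.03, τ = 0.000801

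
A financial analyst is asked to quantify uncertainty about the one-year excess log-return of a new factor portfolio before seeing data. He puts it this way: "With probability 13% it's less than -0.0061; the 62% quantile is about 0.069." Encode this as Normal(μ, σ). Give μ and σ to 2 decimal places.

For Normal(μ,σ), the p-quantile is μ + z_p·σ. Here z_{0.13} = -1.126, z_{0.62} = 0.3055.
So -0.0061 = μ − 1.126σ and 0.069 = μ + 0.3055σ.
Subtracting: σ = (0.069 − -0.0061)/(0.3055 − (-1.126)) = 0.05.
Then μ = -0.0061 − (-1.126)·0.05 = 0.05.

μ = 0.05, σ = 0.05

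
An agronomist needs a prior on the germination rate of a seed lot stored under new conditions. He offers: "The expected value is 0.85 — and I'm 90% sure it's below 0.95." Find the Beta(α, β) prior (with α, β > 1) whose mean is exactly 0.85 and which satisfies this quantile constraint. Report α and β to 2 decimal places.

α ≈ 13.23, β ≈ 2.34

With mean 0.85 fixed, write α = 0.85s, β = 0.15s where s = α+β.
Need P(θ < 0.95) = 0.9 under Beta(0.85s, 0.15s). Normal approximation: (q−m)/√(m(1−m)/s) ≈ z_{0.9} = 1.28, so s ≈ 0.85·0.15·(1.28)²/(0.95−0.85)² = 20.9.
At s = 20.9: P(θ<0.95) ≈ 0.939. Adjusting to match 0.9 gives s ≈ 15.57.
So α = 0.85·15.57 ≈ 13.23, β = 0.15·15.57 ≈ 2.34.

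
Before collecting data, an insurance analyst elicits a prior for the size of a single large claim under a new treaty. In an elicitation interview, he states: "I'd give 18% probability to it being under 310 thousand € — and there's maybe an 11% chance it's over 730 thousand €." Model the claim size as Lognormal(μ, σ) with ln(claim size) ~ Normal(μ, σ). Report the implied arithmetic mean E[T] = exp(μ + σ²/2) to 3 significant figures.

If T ~ Lognormal(μ,σ) then ln T ~ Normal(μ,σ), so the p-quantile of ln T is μ + z_p·σ.
ln(310) = 5.737 and ln(730) = 6.593; z_{0.18} = -0.9154, z_{0.89} = 1.227.
σ = (6.593 − 5.737)/(1.227 − (-0.9154)) = 0.400.
μ = 5.737 − (-0.9154)·0.400 = 6.103.
E[T] = exp(μ + σ²/2) = exp(6.103 + 0.0799) = 484 thousand €.

E[T] ≈ 484 thousand €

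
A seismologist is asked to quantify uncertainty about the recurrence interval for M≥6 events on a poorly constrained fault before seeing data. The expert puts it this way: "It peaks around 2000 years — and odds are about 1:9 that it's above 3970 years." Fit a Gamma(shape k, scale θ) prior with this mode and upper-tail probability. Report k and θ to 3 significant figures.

k ≈ 5.08, θ ≈ 490

Gamma(k,θ) with k>1 has mode (k−1)θ, so θ = 2000/(k−1).
Need P(X < 3970) = 0.9 with θ tied to k this way. Start at k = 2, θ = 2000: P(X<3970) ≈ 0.590.
Too low — raise k to concentrate. Iterating converges to k ≈ 5.08.
Then θ = 2000/(5.08−1) ≈ 490.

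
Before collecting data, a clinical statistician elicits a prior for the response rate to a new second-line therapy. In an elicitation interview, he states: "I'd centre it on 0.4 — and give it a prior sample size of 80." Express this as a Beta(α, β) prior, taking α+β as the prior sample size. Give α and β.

Under the effective-sample-size interpretation, Beta(α, β) has prior mean α/(α+β) and prior sample size α+β.
So α+β = 80 and α/(α+β) = 0.4, giving α = 0.4·80 = 32 and β = 80 − 32 = 48.

α = 32, β = 48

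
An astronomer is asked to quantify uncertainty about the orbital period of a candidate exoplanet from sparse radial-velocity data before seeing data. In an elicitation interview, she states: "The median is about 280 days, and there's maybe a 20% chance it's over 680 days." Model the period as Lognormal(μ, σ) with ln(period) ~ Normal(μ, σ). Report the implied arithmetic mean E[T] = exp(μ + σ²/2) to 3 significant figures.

If T ~ Lognormal(μ,σ) then ln T ~ Normal(μ,σ), so the p-quantile of ln T is μ + z_p·σ.
ln(280) = 5.635 and ln(680) = 6.522; z_{0.5} = 0, z_{0.8} = 0.8416.
σ = (6.522 − 5.635)/(0.8416 − (0)) = 1.054.
μ = 5.635 − (0)·1.054 = 5.635.
E[T] = exp(μ + σ²/2) = exp(5.635 + 0.5558) = 488 days.

E[T] ≈ 488 days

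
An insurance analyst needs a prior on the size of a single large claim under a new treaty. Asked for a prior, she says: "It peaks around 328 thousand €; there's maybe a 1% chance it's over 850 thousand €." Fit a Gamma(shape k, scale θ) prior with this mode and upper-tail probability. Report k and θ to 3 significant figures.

Gamma(k,θ) with k>1 has mode (k−1)θ, so θ = 328/(k−1).
Need P(X < 850) = 0.99 with θ tied to k this way. Start at k = 2, θ = 328: P(X<850) ≈ 0.731.
Too low — raise k to concentrate. Iterating converges to k ≈ 6.14.
Then θ = 328/(6.14−1) ≈ 63.9.

k ≈ 6.14, θ ≈ 63.9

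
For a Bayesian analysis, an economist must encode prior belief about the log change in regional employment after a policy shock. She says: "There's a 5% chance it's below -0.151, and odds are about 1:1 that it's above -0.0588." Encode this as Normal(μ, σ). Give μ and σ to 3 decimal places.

For Normal(μ,σ), the p-quantile is μ + z_p·σ. Here z_{0.05} = -1.645, z_{0.5} = 0.
So -0.151 = μ − 1.645σ and -0.0588 = μ + 0σ.
Subtracting: σ = (-0.0588 − -0.151)/(0 − (-1.645)) = 0.056.
Then μ = -0.151 − (-1.645)·0.056 = -0.059.

μ = -0.059, σ = 0.056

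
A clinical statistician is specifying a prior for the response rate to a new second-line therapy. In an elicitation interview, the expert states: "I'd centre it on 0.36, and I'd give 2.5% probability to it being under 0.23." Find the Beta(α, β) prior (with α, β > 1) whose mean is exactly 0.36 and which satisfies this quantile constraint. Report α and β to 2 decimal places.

With mean 0.36 fixed, write α = 0.36s, β = 0.64s where s = α+β.
Need P(θ < 0.23) = 0.025 under Beta(0.36s, 0.64s). Normal approximation: (q−m)/√(m(1−m)/s) ≈ z_{0.025} = -1.96, so s ≈ 0.36·0.64·(-1.96)²/(0.23−0.36)² = 52.4.
At s = 52.4: P(θ<0.23) ≈ 0.019. Adjusting to match 0.025 gives s ≈ 46.55.
So α = 0.36·46.55 ≈ 16.76, β = 0.64·46.55 ≈ 29.79.

α ≈ 16.76, β ≈ 29.79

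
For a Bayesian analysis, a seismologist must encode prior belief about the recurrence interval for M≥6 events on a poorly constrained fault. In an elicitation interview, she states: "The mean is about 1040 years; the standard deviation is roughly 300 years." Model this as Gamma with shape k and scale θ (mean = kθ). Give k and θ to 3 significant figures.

k ≈ 12, θ ≈ 86.5

For Gamma(k, scale θ): mean = kθ, variance = kθ², so CV = 1/√k.
CV = SD/mean = 300/1040 = 0.2885, hence k = 1/CV² = 12.
Then θ = mean/k = 1040/12 = 86.5.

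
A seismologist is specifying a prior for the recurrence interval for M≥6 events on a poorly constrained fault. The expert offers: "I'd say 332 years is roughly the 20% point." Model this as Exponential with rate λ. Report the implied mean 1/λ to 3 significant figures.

P(T < 332.0) = 1 − e^(−λ·332.0) = 0.2, so λ = −ln(1−0.2)/332.0 = −ln(0.8)/332.0 = 0.000672.
Mean = 1/λ = 1490 years.

mean ≈ 1490 years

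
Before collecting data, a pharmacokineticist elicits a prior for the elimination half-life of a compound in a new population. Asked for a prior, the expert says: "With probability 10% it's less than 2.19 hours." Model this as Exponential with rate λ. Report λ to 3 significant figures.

P(T < 2.19) = 1 − e^(−λ·2.19) = 0.1, so λ = −ln(1−0.1)/2.19 = −ln(0.9)/2.19 = 0.0481.

λ ≈ 0.0481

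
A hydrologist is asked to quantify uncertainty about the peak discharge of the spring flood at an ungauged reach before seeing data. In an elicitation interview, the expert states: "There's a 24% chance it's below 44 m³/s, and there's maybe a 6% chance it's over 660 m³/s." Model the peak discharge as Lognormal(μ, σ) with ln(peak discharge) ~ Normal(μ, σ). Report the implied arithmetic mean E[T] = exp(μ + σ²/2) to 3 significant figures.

E[T] ≈ 210 m³/s

If T ~ Lognormal(μ,σ) then ln T ~ Normal(μ,σ), so the p-quantile of ln T is μ + z_p·σ.
ln(44) = 3.784 and ln(660) = 6.492; z_{0.24} = -0.7063, z_{0.94} = 1.555.
σ = (6.492 − 3.784)/(1.555 − (-0.7063)) = 1.198.
μ = 3.784 − (-0.7063)·1.198 = 4.630.
E[T] = exp(μ + σ²/2) = exp(4.630 + 0.7172) = 210 m³/s.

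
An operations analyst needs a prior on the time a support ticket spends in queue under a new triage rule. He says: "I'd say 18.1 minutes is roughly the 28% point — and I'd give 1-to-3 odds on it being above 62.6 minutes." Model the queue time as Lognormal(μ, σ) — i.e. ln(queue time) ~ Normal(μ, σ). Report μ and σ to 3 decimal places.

If T ~ Lognormal(μ,σ) then ln T ~ Normal(μ,σ), so the p-quantile of ln T is μ + z_p·σ.
ln(18.1) = 2.896 and ln(62.6) = 4.137; z_{0.28} = -0.5828, z_{0.75} = 0.6745.
σ = (4.137 − 2.896)/(0.6745 − (-0.5828)) = 0.987.
μ = 2.896 − (-0.5828)·0.987 = 3.471.

μ ≈ 3.471, σ ≈ 0.987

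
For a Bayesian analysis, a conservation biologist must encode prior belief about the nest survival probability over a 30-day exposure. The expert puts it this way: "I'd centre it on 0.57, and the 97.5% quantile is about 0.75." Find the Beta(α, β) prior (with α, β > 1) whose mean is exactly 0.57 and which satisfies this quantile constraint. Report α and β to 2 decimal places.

α ≈ 14.81, β ≈ 11.17

With mean 0.57 fixed, write α = 0.57s, β = 0.43s where s = α+β.
Need P(θ < 0.75) = 0.975 under Beta(0.57s, 0.43s). Normal approximation: (q−m)/√(m(1−m)/s) ≈ z_{0.975} = 1.96, so s ≈ 0.57·0.43·(1.96)²/(0.75−0.57)² = 29.1.
At s = 29.1: P(θ<0.75) ≈ 0.981. Adjusting to match 0.975 gives s ≈ 25.98.
So α = 0.57·25.98 ≈ 14.81, β = 0.43·25.98 ≈ 11.17.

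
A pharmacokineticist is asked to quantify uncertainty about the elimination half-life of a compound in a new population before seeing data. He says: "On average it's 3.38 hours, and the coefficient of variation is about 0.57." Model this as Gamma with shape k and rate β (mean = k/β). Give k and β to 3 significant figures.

k ≈ 3.08, β ≈ 0.911

For Gamma(k, rate β): mean = k/β, variance = k/β², so CV = 1/√k.
CV = 0.57, hence k = 1/CV² = 3.08.
Then β = k/mean = 3.08/3.38 = 0.911.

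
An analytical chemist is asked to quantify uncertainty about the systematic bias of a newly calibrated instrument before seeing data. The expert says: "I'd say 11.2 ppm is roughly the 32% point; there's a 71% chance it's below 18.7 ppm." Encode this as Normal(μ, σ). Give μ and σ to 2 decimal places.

μ = 14.64, σ = 7.35

For Normal(μ,σ), the p-quantile is μ + z_p·σ. Here z_{0.32} = -0.4677, z_{0.71} = 0.5534.
So 11.2 = μ − 0.4677σ and 18.7 = μ + 0.5534σ.
Subtracting: σ = (18.7 − 11.2)/(0.5534 − (-0.4677)) = 7.35.
Then μ = 11.2 − (-0.4677)·7.35 = 14.64.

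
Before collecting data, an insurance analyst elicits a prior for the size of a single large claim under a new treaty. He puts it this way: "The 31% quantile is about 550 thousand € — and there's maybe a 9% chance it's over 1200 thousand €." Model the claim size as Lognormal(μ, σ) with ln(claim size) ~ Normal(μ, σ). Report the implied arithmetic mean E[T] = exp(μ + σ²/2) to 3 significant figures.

E[T] ≈ 743 thousand €

If T ~ Lognormal(μ,σ) then ln T ~ Normal(μ,σ), so the p-quantile of ln T is μ + z_p·σ.
ln(550) = 6.31 and ln(1200) = 7.09; z_{0.31} = -0.4959, z_{0.91} = 1.341.
σ = (7.09 − 6.31)/(1.341 − (-0.4959)) = 0.425.
μ = 6.31 − (-0.4959)·0.425 = 6.521.
E[T] = exp(μ + σ²/2) = exp(6.521 + 0.0902) = 743 thousand €.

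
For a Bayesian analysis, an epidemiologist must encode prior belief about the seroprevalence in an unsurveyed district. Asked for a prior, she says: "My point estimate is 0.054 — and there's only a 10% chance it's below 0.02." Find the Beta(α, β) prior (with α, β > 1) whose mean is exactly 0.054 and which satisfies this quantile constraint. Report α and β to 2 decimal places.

α ≈ 2.92, β ≈ 51.11

With mean 0.054 fixed, write α = 0.054s, β = 0.946s where s = α+β.
Need P(θ < 0.02) = 0.1 under Beta(0.054s, 0.946s). Normal approximation: (q−m)/√(m(1−m)/s) ≈ z_{0.1} = -1.28, so s ≈ 0.054·0.946·(-1.28)²/(0.02−0.054)² = 72.6.
At s = 72.6: P(θ<0.02) ≈ 0.061. Adjusting to match 0.1 gives s ≈ 54.03.
So α = 0.054·54.03 ≈ 2.92, β = 0.946·54.03 ≈ 51.11.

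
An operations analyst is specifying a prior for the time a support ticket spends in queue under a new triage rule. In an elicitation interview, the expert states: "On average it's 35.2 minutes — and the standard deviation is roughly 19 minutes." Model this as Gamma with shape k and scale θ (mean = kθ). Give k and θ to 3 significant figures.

k ≈ 3.43, θ ≈ 10.3

For Gamma(k, scale θ): mean = kθ, variance = kθ², so CV = 1/√k.
CV = SD/mean = 19/35.2 = 0.5398, hence k = 1/CV² = 3.43.
Then θ = mean/k = 35.2/3.43 = 10.3.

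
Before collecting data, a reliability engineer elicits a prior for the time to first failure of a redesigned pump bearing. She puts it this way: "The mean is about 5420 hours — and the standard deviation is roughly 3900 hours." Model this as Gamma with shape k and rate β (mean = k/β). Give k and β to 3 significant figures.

k ≈ 1.93, β ≈ 0.000356

For Gamma(k, rate β): mean = k/β, variance = k/β², so CV = 1/√k.
CV = SD/mean = 3900/5420 = 0.7196, hence k = 1/CV² = 1.93.
Then β = k/mean = 1.93/5420 = 0.000356.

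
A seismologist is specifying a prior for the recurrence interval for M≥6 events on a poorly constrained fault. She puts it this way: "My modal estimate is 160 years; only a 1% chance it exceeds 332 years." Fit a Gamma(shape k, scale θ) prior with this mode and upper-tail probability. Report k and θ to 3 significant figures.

k ≈ 10.2, θ ≈ 17.5

Gamma(k,θ) with k>1 has mode (k−1)θ, so θ = 160/(k−1).
Need P(X < 332) = 0.99 with θ tied to k this way. Start at k = 2, θ = 160: P(X<332) ≈ 0.614.
Too low — raise k to concentrate. Iterating converges to k ≈ 10.2.
Then θ = 160/(10.2−1) ≈ 17.5.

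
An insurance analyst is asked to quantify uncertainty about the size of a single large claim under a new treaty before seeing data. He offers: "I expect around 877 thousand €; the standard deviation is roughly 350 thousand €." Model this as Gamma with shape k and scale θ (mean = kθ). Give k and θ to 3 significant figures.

For Gamma(k, scale θ): mean = kθ, variance = kθ², so CV = 1/√k.
CV = SD/mean = 350/877 = 0.3991, hence k = 1/CV² = 6.28.
Then θ = mean/k = 877/6.28 = 140.

k ≈ 6.28, θ ≈ 140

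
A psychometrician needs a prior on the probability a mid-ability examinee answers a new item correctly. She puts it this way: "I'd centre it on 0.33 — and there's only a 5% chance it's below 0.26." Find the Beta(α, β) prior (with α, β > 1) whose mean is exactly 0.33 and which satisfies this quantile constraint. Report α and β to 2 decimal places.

With mean 0.33 fixed, write α = 0.33s, β = 0.67s where s = α+β.
Need P(θ < 0.26) = 0.05 under Beta(0.33s, 0.67s). Normal approximation: (q−m)/√(m(1−m)/s) ≈ z_{0.05} = -1.64, so s ≈ 0.33·0.67·(-1.64)²/(0.26−0.33)² = 122.1.
At s = 122.1: P(θ<0.26) ≈ 0.045. Adjusting to match 0.05 gives s ≈ 115.43.
So α = 0.33·115.43 ≈ 38.09, β = 0.67·115.43 ≈ 77.34.

α ≈ 38.09, β ≈ 77.34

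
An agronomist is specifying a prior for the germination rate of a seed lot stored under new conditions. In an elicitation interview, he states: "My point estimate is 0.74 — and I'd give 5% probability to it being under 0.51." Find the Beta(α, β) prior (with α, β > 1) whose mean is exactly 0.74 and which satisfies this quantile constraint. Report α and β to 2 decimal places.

With mean 0.74 fixed, write α = 0.74s, β = 0.26s where s = α+β.
Need P(θ < 0.51) = 0.05 under Beta(0.74s, 0.26s). Normal approximation: (q−m)/√(m(1−m)/s) ≈ z_{0.05} = -1.64, so s ≈ 0.74·0.26·(-1.64)²/(0.51−0.74)² = 9.8.
At s = 9.8: P(θ<0.51) ≈ 0.060. Adjusting to match 0.05 gives s ≈ 11.19.
So α = 0.74·11.19 ≈ 8.28, β = 0.26·11.19 ≈ 2.91.

α ≈ 8.28, β ≈ 2.91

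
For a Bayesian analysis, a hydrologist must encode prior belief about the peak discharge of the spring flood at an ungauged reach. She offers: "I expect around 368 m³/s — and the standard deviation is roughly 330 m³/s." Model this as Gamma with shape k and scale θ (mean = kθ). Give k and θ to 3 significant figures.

k ≈ 1.24, θ ≈ 296

For Gamma(k, scale θ): mean = kθ, variance = kθ², so CV = 1/√k.
CV = SD/mean = 330/368 = 0.8967, hence k = 1/CV² = 1.24.
Then θ = mean/k = 368/1.24 = 296.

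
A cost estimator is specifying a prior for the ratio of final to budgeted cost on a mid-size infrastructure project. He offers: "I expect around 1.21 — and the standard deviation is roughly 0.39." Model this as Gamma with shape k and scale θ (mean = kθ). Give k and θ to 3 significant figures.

For Gamma(k, scale θ): mean = kθ, variance = kθ², so CV = 1/√k.
CV = SD/mean = 0.39/1.21 = 0.3223, hence k = 1/CV² = 9.63.
Then θ = mean/k = 1.21/9.63 = 0.126.

k ≈ 9.63, θ ≈ 0.126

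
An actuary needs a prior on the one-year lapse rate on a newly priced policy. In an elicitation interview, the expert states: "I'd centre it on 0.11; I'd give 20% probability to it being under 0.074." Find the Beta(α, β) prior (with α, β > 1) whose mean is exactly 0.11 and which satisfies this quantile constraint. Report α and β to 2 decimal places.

α ≈ 6.11, β ≈ 49.40

With mean 0.11 fixed, write α = 0.11s, β = 0.89s where s = α+β.
Need P(θ < 0.074) = 0.2 under Beta(0.11s, 0.89s). Normal approximation: (q−m)/√(m(1−m)/s) ≈ z_{0.2} = -0.842, so s ≈ 0.11·0.89·(-0.842)²/(0.074−0.11)² = 53.5.
At s = 53.5: P(θ<0.074) ≈ 0.206. Adjusting to match 0.2 gives s ≈ 55.51.
So α = 0.11·55.51 ≈ 6.11, β = 0.89·55.51 ≈ 49.40.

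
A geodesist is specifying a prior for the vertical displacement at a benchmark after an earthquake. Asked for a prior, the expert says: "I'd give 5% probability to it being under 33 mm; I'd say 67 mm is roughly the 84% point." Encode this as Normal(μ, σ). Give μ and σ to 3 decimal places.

μ = 54.189, σ = 12.882

The p-quantile of Normal(μ,σ) is μ + z_p·σ, with z_{0.05} = -1.645 and z_{0.84} = 0.9945.
Eliminate σ: μ = (z₂·x₁ − z₁·x₂)/(z₂ − z₁) = (0.9945·33 − (-1.645)·67)/2.639 = 54.189.
Then σ = (x₂ − x₁)/(z₂ − z₁) = (67 − 33)/2.639 = 12.882.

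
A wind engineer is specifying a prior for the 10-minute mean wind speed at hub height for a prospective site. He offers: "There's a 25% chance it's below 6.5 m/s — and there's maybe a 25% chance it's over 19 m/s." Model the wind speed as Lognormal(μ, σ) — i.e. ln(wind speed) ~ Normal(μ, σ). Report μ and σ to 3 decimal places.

μ ≈ 2.408, σ ≈ 0.795

If T ~ Lognormal(μ,σ) then ln T ~ Normal(μ,σ), so the p-quantile of ln T is μ + z_p·σ.
ln(6.5) = 1.872 and ln(19) = 2.944; z_{0.25} = -0.6745, z_{0.75} = 0.6745.
σ = (2.944 − 1.872)/(0.6745 − (-0.6745)) = 0.795.
μ = 1.872 − (-0.6745)·0.795 = 2.408.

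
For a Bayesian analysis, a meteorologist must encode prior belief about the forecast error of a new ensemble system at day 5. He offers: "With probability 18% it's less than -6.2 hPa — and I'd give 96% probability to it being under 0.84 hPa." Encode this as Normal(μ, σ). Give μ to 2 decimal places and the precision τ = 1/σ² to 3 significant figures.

μ = -3.78, τ = 0.143

For Normal(μ,σ), the p-quantile is μ + z_p·σ. Here z_{0.18} = -0.9154, z_{0.96} = 1.751.
So -6.2 = μ − 0.9154σ and 0.84 = μ + 1.751σ.
Subtracting: σ = (0.84 − -6.2)/(1.751 − (-0.9154)) = 2.64.
Then μ = -6.2 − (-0.9154)·2.64 = -3.78.
Precision τ = 1/σ² = 1/2.641² = 0.143.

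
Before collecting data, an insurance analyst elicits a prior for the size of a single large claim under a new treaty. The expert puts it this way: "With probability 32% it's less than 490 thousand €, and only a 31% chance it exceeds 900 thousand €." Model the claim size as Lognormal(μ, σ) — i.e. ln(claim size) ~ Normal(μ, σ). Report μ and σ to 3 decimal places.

If T ~ Lognormal(μ,σ) then ln T ~ Normal(μ,σ), so the p-quantile of ln T is μ + z_p·σ.
ln(490) = 6.194 and ln(900) = 6.802; z_{0.32} = -0.4677, z_{0.69} = 0.4959.
σ = (6.802 − 6.194)/(0.4959 − (-0.4677)) = 0.631.
μ = 6.194 − (-0.4677)·0.631 = 6.490.

μ ≈ 6.490, σ ≈ 0.631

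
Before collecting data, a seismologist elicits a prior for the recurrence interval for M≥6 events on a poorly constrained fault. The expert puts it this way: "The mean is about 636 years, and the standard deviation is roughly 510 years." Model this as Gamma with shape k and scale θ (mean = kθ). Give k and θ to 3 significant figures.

For Gamma(k, scale θ): mean = kθ, variance = kθ², so CV = 1/√k.
CV = SD/mean = 510/636 = 0.8019, hence k = 1/CV² = 1.56.
Then θ = mean/k = 636/1.56 = 409.

k ≈ 1.56, θ ≈ 409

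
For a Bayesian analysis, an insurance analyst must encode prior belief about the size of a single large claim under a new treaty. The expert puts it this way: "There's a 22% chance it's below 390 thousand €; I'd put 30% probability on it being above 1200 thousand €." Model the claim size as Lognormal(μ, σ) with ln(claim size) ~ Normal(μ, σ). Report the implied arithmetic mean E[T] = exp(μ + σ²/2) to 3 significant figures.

E[T] ≈ 1110 thousand €

If T ~ Lognormal(μ,σ) then ln T ~ Normal(μ,σ), so the p-quantile of ln T is μ + z_p·σ.
ln(390) = 5.966 and ln(1200) = 7.09; z_{0.22} = -0.7722, z_{0.7} = 0.5244.
σ = (7.09 − 5.966)/(0.5244 − (-0.7722)) = 0.867.
μ = 5.966 − (-0.7722)·0.867 = 6.636.
E[T] = exp(μ + σ²/2) = exp(6.636 + 0.3757) = 1110 thousand €.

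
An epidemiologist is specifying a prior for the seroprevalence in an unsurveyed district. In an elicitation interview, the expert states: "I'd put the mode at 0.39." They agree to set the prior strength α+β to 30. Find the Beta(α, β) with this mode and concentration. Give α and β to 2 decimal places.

α = 11.92, β = 18.08

For α,β > 1 the Beta mode is (α−1)/(α+β−2). With α+β = 30, the mode is (α−1)/28.
Set (α−1)/28 = 0.39 → α = 1 + 0.39·28 = 11.92.
β = 30 − α = 18.08.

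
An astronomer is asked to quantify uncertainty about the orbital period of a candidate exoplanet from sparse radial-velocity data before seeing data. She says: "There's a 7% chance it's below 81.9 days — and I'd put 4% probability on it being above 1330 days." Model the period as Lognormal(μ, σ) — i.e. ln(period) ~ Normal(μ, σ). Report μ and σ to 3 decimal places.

If T ~ Lognormal(μ,σ) then ln T ~ Normal(μ,σ), so the p-quantile of ln T is μ + z_p·σ.
ln(81.9) = 4.405 and ln(1330) = 7.193; z_{0.07} = -1.476, z_{0.96} = 1.751.
σ = (7.193 − 4.405)/(1.751 − (-1.476)) = 0.864.
μ = 4.405 − (-1.476)·0.864 = 5.680.

μ ≈ 5.680, σ ≈ 0.864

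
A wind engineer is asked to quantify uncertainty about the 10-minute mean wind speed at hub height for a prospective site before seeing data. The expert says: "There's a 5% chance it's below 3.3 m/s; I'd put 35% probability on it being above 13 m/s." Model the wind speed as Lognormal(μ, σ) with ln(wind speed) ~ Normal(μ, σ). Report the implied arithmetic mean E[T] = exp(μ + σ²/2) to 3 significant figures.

E[T] ≈ 12.6 m/s

If T ~ Lognormal(μ,σ) then ln T ~ Normal(μ,σ), so the p-quantile of ln T is μ + z_p·σ.
ln(3.3) = 1.194 and ln(13) = 2.565; z_{0.05} = -1.645, z_{0.65} = 0.3853.
σ = (2.565 − 1.194)/(0.3853 − (-1.645)) = 0.675.
μ = 1.194 − (-1.645)·0.675 = 2.305.
E[T] = exp(μ + σ²/2) = exp(2.305 + 0.2280) = 12.6 m/s.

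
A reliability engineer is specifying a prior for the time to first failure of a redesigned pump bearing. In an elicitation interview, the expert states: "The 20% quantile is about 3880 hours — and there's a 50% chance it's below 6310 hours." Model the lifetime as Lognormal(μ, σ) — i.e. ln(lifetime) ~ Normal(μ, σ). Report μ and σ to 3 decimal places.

If T ~ Lognormal(μ,σ) then ln T ~ Normal(μ,σ), so the p-quantile of ln T is μ + z_p·σ.
ln(3880) = 8.264 and ln(6310) = 8.75; z_{0.2} = -0.8416, z_{0.5} = 0.
σ = (8.75 − 8.264)/(0 − (-0.8416)) = 0.578.
μ = 8.264 − (-0.8416)·0.578 = 8.750.

μ ≈ 8.750, σ ≈ 0.578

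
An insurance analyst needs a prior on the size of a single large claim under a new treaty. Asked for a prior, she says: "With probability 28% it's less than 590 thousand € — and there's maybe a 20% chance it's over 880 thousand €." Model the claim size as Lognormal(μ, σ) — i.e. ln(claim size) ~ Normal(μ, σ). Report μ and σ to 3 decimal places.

If T ~ Lognormal(μ,σ) then ln T ~ Normal(μ,σ), so the p-quantile of ln T is μ + z_p·σ.
ln(590) = 6.38 and ln(880) = 6.78; z_{0.28} = -0.5828, z_{0.8} = 0.8416.
σ = (6.78 − 6.38)/(0.8416 − (-0.5828)) = 0.281.
μ = 6.38 − (-0.5828)·0.281 = 6.544.

μ ≈ 6.544, σ ≈ 0.281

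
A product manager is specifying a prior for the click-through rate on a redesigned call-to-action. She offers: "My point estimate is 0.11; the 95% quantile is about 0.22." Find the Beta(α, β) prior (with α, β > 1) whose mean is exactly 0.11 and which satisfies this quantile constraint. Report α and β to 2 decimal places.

With mean 0.11 fixed, write α = 0.11s, β = 0.89s where s = α+β.
Need P(θ < 0.22) = 0.95 under Beta(0.11s, 0.89s). Normal approximation: (q−m)/√(m(1−m)/s) ≈ z_{0.95} = 1.64, so s ≈ 0.11·0.89·(1.64)²/(0.22−0.11)² = 21.9.
At s = 21.9: P(θ<0.22) ≈ 0.933. Adjusting to match 0.95 gives s ≈ 27.63.
So α = 0.11·27.63 ≈ 3.04, β = 0.89·27.63 ≈ 24.59.

α ≈ 3.04, β ≈ 24.59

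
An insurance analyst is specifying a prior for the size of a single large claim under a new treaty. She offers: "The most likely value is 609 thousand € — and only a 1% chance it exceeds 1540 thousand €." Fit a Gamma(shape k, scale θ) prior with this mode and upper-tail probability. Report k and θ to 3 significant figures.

k ≈ 6.44, θ ≈ 112

Gamma(k,θ) with k>1 has mode (k−1)θ, so θ = 609/(k−1).
Need P(X < 1540) = 0.99 with θ tied to k this way. Start at k = 2, θ = 609: P(X<1540) ≈ 0.719.
Too low — raise k to concentrate. Iterating converges to k ≈ 6.44.
Then θ = 609/(6.44−1) ≈ 112.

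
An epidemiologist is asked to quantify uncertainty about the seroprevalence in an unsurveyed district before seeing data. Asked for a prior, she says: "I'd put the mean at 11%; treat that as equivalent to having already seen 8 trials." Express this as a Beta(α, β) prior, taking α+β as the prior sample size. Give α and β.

α = 0.88, β = 7.12

Under the effective-sample-size interpretation, Beta(α, β) has prior mean α/(α+β) and prior sample size α+β.
So α+β = 8 and α/(α+β) = 0.11, giving α = 0.11·8 = 0.88 and β = 8 − 0.88 = 7.12.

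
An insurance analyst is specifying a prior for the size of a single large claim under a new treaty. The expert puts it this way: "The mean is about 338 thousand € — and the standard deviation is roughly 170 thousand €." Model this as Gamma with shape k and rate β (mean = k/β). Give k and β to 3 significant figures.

k ≈ 3.95, β ≈ 0.0117

For Gamma(k, rate β): mean = k/β, variance = k/β², so CV = 1/√k.
CV = SD/mean = 170/338 = 0.503, hence k = 1/CV² = 3.95.
Then β = k/mean = 3.95/338 = 0.0117.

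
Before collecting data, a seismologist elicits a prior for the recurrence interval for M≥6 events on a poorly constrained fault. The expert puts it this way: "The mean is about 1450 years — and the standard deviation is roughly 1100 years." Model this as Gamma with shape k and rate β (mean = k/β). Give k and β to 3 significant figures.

For Gamma(k, rate β): mean = k/β, variance = k/β², so CV = 1/√k.
CV = SD/mean = 1100/1450 = 0.7586, hence k = 1/CV² = 1.74.
Then β = k/mean = 1.74/1450 = 0.0012.

k ≈ 1.74, β ≈ 0.0012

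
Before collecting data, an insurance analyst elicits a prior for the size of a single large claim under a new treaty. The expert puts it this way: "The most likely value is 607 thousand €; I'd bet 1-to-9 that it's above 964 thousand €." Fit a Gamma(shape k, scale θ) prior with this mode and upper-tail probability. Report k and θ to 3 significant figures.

k ≈ 9.77, θ ≈ 69.2

Gamma(k,θ) with k>1 has mode (k−1)θ, so θ = 607/(k−1).
Need P(X < 964) = 0.9 with θ tied to k this way. Start at k = 2, θ = 607: P(X<964) ≈ 0.471.
Too low — raise k to concentrate. Iterating converges to k ≈ 9.77.
Then θ = 607/(9.77−1) ≈ 69.2.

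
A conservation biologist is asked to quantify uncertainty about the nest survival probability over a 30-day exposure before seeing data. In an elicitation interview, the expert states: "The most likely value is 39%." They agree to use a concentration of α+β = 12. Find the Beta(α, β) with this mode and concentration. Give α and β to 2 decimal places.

α = 4.90, β = 7.10

For α,β > 1 the Beta mode is (α−1)/(α+β−2). With α+β = 12, the mode is (α−1)/10.
Set (α−1)/10 = 0.39 → α = 1 + 0.39·10 = 4.90.
β = 12 − α = 7.10.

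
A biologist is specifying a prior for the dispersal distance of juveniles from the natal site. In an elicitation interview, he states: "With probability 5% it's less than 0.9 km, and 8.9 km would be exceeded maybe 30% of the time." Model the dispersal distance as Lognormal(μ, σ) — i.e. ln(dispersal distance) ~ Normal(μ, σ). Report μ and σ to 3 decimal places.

If T ~ Lognormal(μ,σ) then ln T ~ Normal(μ,σ), so the p-quantile of ln T is μ + z_p·σ.
ln(0.9) = -0.1054 and ln(8.9) = 2.186; z_{0.05} = -1.645, z_{0.7} = 0.5244.
σ = (2.186 − -0.1054)/(0.5244 − (-1.645)) = 1.056.
μ = -0.1054 − (-1.645)·1.056 = 1.632.

μ ≈ 1.632, σ ≈ 1.056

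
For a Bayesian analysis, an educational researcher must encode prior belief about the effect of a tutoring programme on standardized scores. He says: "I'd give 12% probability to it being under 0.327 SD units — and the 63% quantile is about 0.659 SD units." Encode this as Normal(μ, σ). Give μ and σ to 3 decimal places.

μ = 0.586, σ = 0.220

For Normal(μ,σ), the p-quantile is μ + z_p·σ. Here z_{0.12} = -1.175, z_{0.63} = 0.3319.
So 0.327 = μ − 1.175σ and 0.659 = μ + 0.3319σ.
Subtracting: σ = (0.659 − 0.327)/(0.3319 − (-1.175)) = 0.220.
Then μ = 0.327 − (-1.175)·0.220 = 0.586.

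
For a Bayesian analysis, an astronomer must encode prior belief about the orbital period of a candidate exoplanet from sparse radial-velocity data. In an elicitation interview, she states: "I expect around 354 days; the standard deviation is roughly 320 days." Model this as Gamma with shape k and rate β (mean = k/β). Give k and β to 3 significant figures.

k ≈ 1.22, β ≈ 0.00346

For Gamma(k, rate β): mean = k/β, variance = k/β², so CV = 1/√k.
CV = SD/mean = 320/354 = 0.904, hence k = 1/CV² = 1.22.
Then β = k/mean = 1.22/354 = 0.00346.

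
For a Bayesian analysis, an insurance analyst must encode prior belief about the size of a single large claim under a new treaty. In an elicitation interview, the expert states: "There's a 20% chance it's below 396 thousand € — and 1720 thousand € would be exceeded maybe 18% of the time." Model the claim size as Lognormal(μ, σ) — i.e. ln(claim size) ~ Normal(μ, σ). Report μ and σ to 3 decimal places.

If T ~ Lognormal(μ,σ) then ln T ~ Normal(μ,σ), so the p-quantile of ln T is μ + z_p·σ.
ln(396) = 5.981 and ln(1720) = 7.45; z_{0.2} = -0.8416, z_{0.82} = 0.9154.
σ = (7.45 − 5.981)/(0.9154 − (-0.8416)) = 0.836.
μ = 5.981 − (-0.8416)·0.836 = 6.685.

μ ≈ 6.685, σ ≈ 0.836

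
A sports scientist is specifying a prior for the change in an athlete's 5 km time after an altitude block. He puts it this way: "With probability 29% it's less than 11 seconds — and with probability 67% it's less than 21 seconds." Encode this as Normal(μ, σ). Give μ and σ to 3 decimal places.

μ = 16.571, σ = 10.067

For Normal(μ,σ), the p-quantile is μ + z_p·σ. Here z_{0.29} = -0.5534, z_{0.67} = 0.4399.
So 11 = μ − 0.5534σ and 21 = μ + 0.4399σ.
Subtracting: σ = (21 − 11)/(0.4399 − (-0.5534)) = 10.067.
Then μ = 11 − (-0.5534)·10.067 = 16.571.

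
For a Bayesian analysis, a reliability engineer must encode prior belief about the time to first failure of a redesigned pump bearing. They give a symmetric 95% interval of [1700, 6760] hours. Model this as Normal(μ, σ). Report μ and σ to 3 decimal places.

μ = 4230.000, σ = 1290.840

A symmetric 95% interval runs μ ± z·σ with z = 1.96.
Half-width = 2530, so σ = 2530/1.96 = 1290.840.
μ is the interval midpoint, 4230.000.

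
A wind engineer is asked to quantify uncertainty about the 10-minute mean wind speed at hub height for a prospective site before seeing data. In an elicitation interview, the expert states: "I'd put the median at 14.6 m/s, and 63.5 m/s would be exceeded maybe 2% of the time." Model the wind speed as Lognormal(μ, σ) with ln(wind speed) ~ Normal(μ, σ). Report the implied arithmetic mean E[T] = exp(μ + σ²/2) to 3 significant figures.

If T ~ Lognormal(μ,σ) then ln T ~ Normal(μ,σ), so the p-quantile of ln T is μ + z_p·σ.
ln(14.6) = 2.681 and ln(63.5) = 4.151; z_{0.5} = 0, z_{0.98} = 2.054.
σ = (4.151 − 2.681)/(2.054 − (0)) = 0.716.
μ = 2.681 − (0)·0.716 = 2.681.
E[T] = exp(μ + σ²/2) = exp(2.681 + 0.2562) = 18.9 m/s.

E[T] ≈ 18.9 m/s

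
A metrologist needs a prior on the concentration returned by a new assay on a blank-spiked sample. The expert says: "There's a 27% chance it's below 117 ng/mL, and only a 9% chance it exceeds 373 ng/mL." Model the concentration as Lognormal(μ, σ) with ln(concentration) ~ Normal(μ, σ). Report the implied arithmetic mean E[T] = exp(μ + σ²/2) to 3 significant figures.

E[T] ≈ 201 ng/mL

If T ~ Lognormal(μ,σ) then ln T ~ Normal(μ,σ), so the p-quantile of ln T is μ + z_p·σ.
ln(117) = 4.762 and ln(373) = 5.922; z_{0.27} = -0.6128, z_{0.91} = 1.341.
σ = (5.922 − 4.762)/(1.341 − (-0.6128)) = 0.593.
μ = 4.762 − (-0.6128)·0.593 = 5.126.
E[T] = exp(μ + σ²/2) = exp(5.126 + 0.1761) = 201 ng/mL.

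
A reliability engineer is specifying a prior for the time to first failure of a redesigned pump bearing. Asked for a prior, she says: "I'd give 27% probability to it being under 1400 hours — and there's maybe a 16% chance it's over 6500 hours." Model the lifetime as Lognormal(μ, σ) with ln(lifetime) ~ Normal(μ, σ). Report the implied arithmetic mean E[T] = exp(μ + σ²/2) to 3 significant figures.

E[T] ≈ 3970 hours

If T ~ Lognormal(μ,σ) then ln T ~ Normal(μ,σ), so the p-quantile of ln T is μ + z_p·σ.
ln(1400) = 7.244 and ln(6500) = 8.78; z_{0.27} = -0.6128, z_{0.84} = 0.9945.
σ = (8.78 − 7.244)/(0.9945 − (-0.6128)) = 0.955.
μ = 7.244 − (-0.6128)·0.955 = 7.830.
E[T] = exp(μ + σ²/2) = exp(7.830 + 0.4562) = 3970 hours.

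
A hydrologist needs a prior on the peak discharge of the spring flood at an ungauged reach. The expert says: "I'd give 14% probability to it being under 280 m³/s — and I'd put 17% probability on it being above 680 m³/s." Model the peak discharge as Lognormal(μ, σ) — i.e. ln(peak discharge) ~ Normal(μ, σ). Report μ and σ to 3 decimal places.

If T ~ Lognormal(μ,σ) then ln T ~ Normal(μ,σ), so the p-quantile of ln T is μ + z_p·σ.
ln(280) = 5.635 and ln(680) = 6.522; z_{0.14} = -1.08, z_{0.83} = 0.9542.
σ = (6.522 − 5.635)/(0.9542 − (-1.08)) = 0.436.
μ = 5.635 − (-1.08)·0.436 = 6.106.

μ ≈ 6.106, σ ≈ 0.436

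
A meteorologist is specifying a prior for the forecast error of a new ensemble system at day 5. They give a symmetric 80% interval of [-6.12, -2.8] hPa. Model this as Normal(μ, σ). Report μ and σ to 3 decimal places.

μ = -4.460, σ = 1.295

A symmetric 80% interval runs μ ± z·σ with z = 1.282.
Half-width = 1.66, so σ = 1.66/1.282 = 1.295.
μ is the interval midpoint, -4.460.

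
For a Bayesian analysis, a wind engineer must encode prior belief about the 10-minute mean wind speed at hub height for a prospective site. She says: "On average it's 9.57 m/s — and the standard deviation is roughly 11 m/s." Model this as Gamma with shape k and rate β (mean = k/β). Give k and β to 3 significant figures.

For Gamma(k, rate β): mean = k/β, variance = k/β², so CV = 1/√k.
CV = SD/mean = 11/9.57 = 1.149, hence k = 1/CV² = 0.757.
Then β = k/mean = 0.757/9.57 = 0.0791.

k ≈ 0.757, β ≈ 0.0791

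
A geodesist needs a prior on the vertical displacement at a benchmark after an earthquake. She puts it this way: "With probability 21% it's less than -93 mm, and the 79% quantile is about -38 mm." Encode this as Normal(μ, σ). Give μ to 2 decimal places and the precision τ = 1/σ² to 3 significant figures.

The p-quantile of Normal(μ,σ) is μ + z_p·σ, with z_{0.21} = -0.8064 and z_{0.79} = 0.8064.
Eliminate σ: μ = (z₂·x₁ − z₁·x₂)/(z₂ − z₁) = (0.8064·-93 − (-0.8064)·-38)/1.613 = -65.50.
Then σ = (x₂ − x₁)/(z₂ − z₁) = (-38 − -93)/1.613 = 34.10.
Precision τ = 1/σ² = 1/34.1² = 0.00086.

μ = -65.50, τ = 0.00086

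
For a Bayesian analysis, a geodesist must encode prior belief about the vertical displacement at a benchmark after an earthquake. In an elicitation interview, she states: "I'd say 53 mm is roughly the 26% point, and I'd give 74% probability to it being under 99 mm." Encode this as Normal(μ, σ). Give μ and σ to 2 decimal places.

For Normal(μ,σ), the p-quantile is μ + z_p·σ. Here z_{0.26} = -0.6433, z_{0.74} = 0.6433.
So 53 = μ − 0.6433σ and 99 = μ + 0.6433σ.
Subtracting: σ = (99 − 53)/(0.6433 − (-0.6433)) = 35.75.
Then μ = 53 − (-0.6433)·35.75 = 76.00.

μ = 76.00, σ = 35.75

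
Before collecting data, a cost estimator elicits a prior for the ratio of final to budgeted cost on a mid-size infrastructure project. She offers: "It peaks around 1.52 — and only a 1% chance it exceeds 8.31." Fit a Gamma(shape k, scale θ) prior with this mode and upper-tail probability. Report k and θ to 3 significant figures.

Gamma(k,θ) with k>1 has mode (k−1)θ, so θ = 1.52/(k−1).
Need P(X < 8.31) = 0.99 with θ tied to k this way. Start at k = 2, θ = 1.52: P(X<8.31) ≈ 0.973.
Too low — raise k to concentrate. Iterating converges to k ≈ 2.32.
Then θ = 1.52/(2.32−1) ≈ 1.15.

k ≈ 2.32, θ ≈ 1.15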